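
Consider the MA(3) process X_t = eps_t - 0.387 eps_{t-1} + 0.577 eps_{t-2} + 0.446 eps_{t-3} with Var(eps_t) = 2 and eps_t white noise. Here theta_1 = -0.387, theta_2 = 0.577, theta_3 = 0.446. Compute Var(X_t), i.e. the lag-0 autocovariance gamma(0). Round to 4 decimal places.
\gamma(0) = 3.3632

For an MA(q) process X_t = eps_t + sum_i theta_i eps_{t-i} with
Var(eps_t) = sigma^2, the variance is
  gamma(0) = sigma^2 * (1 + sum_i theta_i^2).
  sum_i theta_i^2 = (-0.387)^2 + (0.577)^2 + (0.446)^2 = 0.149769 + 0.332929 + 0.198916 = 0.681614.
  gamma(0) = 2 * (1 + 0.681614) = 2 * 1.681614 = 3.363228, which rounds to 3.3632.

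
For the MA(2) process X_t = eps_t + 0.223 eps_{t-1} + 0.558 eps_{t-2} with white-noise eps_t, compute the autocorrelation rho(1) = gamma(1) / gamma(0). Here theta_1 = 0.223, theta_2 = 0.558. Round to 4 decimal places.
\rho(1) = 0.2553

For an MA(q) process with theta_0 = 1, the autocovariance is
  gamma(k) = sigma^2 * sum_{i=0..q-k} theta_i * theta_{i+k},
and rho(k) = gamma(k) / gamma(0). Sigma^2 cancels.
  numerator   = (1)*(0.223) + (0.223)*(0.558) = 0.347434.
  denominator = (1)^2 + (0.223)^2 + (0.558)^2 = 1.361093.
  rho(1) = 0.347434 / 1.361093 = 0.2553.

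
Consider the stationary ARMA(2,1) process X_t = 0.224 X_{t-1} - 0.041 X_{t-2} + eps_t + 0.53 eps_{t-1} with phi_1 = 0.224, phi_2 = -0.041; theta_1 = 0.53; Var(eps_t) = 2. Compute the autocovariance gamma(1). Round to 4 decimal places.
\gamma(1) = 1.7003

Multiply the model equation by X_{t-k} and take expectations. With theta_0 = psi_0 = 1 and psi_j the MA(infinity) weights, this gives
  gamma(k) - sum_i phi_i gamma(k-i) = c_k,
  c_k = sigma^2 * sum_{j=k..q} theta_j psi_{j-k}   (c_k = 0 for k > q),
using gamma(-m) = gamma(m).
psi-weights needed (psi_j = theta_j + sum_i phi_i psi_{j-i}):
  psi_1 = theta_1 + phi_1 = 0.53 + (0.224) = 0.754
Right-hand sides:
  c_0 = sigma^2 (1 + theta_1 psi_1) = 2 * (1 + (0.53)(0.754)) = 2 * 1.39962 = 2.79924
  c_1 = sigma^2 theta_1 = 2 * (0.53) = 1.06
  c_2 = 0
Equations for k = 0, 1, 2 (AR order 2, c_2 = 0):
  (E0) gamma(0) = phi_1 gamma(1) + phi_2 gamma(2) + c_0
  (E1) gamma(1) = phi_1 gamma(0) + phi_2 gamma(1) + c_1
  (E2) gamma(2) = phi_1 gamma(1) + phi_2 gamma(0)
From (E1): gamma(1) = A gamma(0) + B with
  A = phi_1 / (1 - phi_2) = 0.224 / 1.041 = 0.215178,   B = c_1 / (1 - phi_2) = 1.06 / 1.041 = 1.018252.
Insert (E2) into (E0): gamma(0) (1 - phi_2^2) = phi_1 (1 + phi_2) gamma(1) + c_0.
  phi_1 (1 + phi_2) = (0.224)(0.959) = 0.214816,   1 - phi_2^2 = 0.998319.
Replace gamma(1) by A gamma(0) + B and collect gamma(0):
  gamma(0) [0.998319 - (0.214816)(0.215178)] = (0.214816)(1.018252) + 2.79924
  gamma(0) * 0.952095 = 3.017977
  gamma(0) = 3.017977 / 0.952095 = 3.169826.
  gamma(1) = A gamma(0) + B = (0.215178)(3.169826) + (1.018252) = 1.700328.
Therefore gamma(1) = 1.7003 (to 4 decimal places).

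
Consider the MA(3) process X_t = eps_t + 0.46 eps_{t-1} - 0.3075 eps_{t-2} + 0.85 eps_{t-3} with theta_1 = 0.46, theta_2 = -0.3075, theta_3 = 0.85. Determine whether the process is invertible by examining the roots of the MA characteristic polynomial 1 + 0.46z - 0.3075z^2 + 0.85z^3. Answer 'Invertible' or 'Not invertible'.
\text{Not invertible}

The MA(q) characteristic polynomial is P(z) = 1 + 0.46z - 0.3075z^2 + 0.85z^3.
Invertibility requires all roots to lie outside the unit circle, i.e. |z| > 1 for every root.
Degree 3: look for a simple real root z0 first, then factor out (1 - z/z0) and solve the remaining quadratic.
Testing z0 = -0.8: P(-0.8) = 1 + (0.46)(-0.8) + (-0.3075)(-0.8)^2 + (0.85)(-0.8)^3
  = 1 + (-0.368) + (-0.1968) + (-0.4352) = 0.  So z_0 = -0.8 is a root, |z_0| = 0.8.
Divide out the factor (1 + 1.25 z) = (1 - z/z0) (since 1/z0 = -1.25):
  P(z) = (1 + 1.25 z)(1 + (-0.79) z + (0.68) z^2)
  [check: z-coef -0.79 - (-1.25) = 0.46; z^2-coef 0.68 - (-1.25)(-0.79) = -0.3075; z^3-coef -(-1.25)(0.68) = 0.85.]
Remaining roots from the quadratic factor 1 + (-0.79) z + (0.68) z^2:
  Set 1 + (-0.79) z + (0.68) z^2 = 0, i.e. a z^2 + b z + c = 0 with a = 0.68, b = -0.79, c = 1.
  Discriminant D = b^2 - 4ac = (-0.79)^2 - 4*(0.68)*1 = 0.6241 - (2.72) = -2.0959.
  D < 0, so the roots are the complex-conjugate pair z = (-b +/- i sqrt(-D)) / (2a) = 0.5809 +/- 1.0645i.
  For a conjugate pair |z|^2 = z * conj(z) = (product of roots) = c/a = 1/(0.68) = 1.470588, so |z| = sqrt(1.470588) = 1.2127 for both roots.
Moduli of all roots: 0.8000, 1.2127, 1.2127.
All moduli strictly greater than 1? No.
Verdict: Not invertible.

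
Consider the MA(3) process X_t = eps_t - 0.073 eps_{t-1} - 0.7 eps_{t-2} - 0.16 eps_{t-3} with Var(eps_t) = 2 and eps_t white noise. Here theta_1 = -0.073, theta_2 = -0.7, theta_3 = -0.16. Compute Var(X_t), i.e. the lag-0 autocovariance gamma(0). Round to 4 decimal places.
\gamma(0) = 3.0419

For an MA(q) process X_t = eps_t + sum_i theta_i eps_{t-i} with
Var(eps_t) = sigma^2, the variance is
  gamma(0) = sigma^2 * (1 + sum_i theta_i^2).
  sum_i theta_i^2 = (-0.073)^2 + (-0.7)^2 + (-0.16)^2 = 0.005329 + 0.49 + 0.0256 = 0.520929.
  gamma(0) = 2 * (1 + 0.520929) = 2 * 1.520929 = 3.041858, which rounds to 3.0419.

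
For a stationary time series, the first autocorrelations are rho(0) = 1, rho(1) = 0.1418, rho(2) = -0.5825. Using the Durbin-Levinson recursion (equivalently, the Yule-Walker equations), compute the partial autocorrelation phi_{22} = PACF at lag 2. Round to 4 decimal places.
\phi_{22} = -0.6150

The PACF at lag k is phi_{kk}, the last component of the solution
to the Yule-Walker system G_k phi = r_k where
  (G_k)_{ij} = rho(|i - j|), (r_k)_i = rho(i), i,j = 1..k.
Equivalently, Durbin-Levinson gives phi_{kk} iteratively:
  phi_{11} = rho(1)
  phi_{kk} = [rho(k) - sum_{j=1..k-1} phi_{k-1,j} rho(k-j)]
            / [1 - sum_{j=1..k-1} phi_{k-1,j} rho(j)],
  phi_{k,j} = phi_{k-1,j} - phi_{kk} phi_{k-1,k-j},  j = 1..k-1.
Step k = 1:
  phi_11 = rho(1) = 0.1418.
Step k = 2:
  phi_22 = [rho(2) - phi_11 rho(1)] / [1 - phi_11 rho(1)] = [-0.5825 - (0.1418)(0.1418)] / [1 - (0.1418)(0.1418)]
         = -0.60260724 / 0.97989276 = -0.615.
Therefore phi_{22} = -0.6150.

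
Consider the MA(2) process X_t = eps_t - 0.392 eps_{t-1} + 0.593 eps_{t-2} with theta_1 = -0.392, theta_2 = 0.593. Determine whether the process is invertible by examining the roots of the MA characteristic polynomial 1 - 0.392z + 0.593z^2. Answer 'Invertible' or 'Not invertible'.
\text{Invertible}

The MA(q) characteristic polynomial is P(z) = 1 - 0.392z + 0.593z^2.
Invertibility requires all roots to lie outside the unit circle, i.e. |z| > 1 for every root.
Set 1 + (-0.392) z + (0.593) z^2 = 0, i.e. a z^2 + b z + c = 0 with a = 0.593, b = -0.392, c = 1.
Discriminant D = b^2 - 4ac = (-0.392)^2 - 4*(0.593)*1 = 0.153664 - (2.372) = -2.218336.
D < 0, so the roots are the complex-conjugate pair z = (-b +/- i sqrt(-D)) / (2a) = 0.3305 +/- 1.2558i.
For a conjugate pair |z|^2 = z * conj(z) = (product of roots) = c/a = 1/(0.593) = 1.686341, so |z| = sqrt(1.686341) = 1.2986 for both roots.
Moduli of all roots: 1.2986, 1.2986.
All moduli strictly greater than 1? Yes.
Verdict: Invertible.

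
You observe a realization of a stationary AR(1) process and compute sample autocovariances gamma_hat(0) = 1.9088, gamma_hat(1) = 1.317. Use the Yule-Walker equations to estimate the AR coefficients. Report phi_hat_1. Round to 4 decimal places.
\hat\phi_{1} = 0.6900

The Yule-Walker equations for an AR(p) process read, in matrix form,
  Gamma_p phi = r_p,   with   (Gamma_p)_{ij} = gamma(|i - j|),
                       (r_p)_i = gamma(i),   i,j = 1..p.
Substitute the sample gammas (Toeplitz matrix and right-hand side of size 1):
  Gamma_p = [[1.9088]]
  r_p     = [1.317]
With p = 1 this is the single equation gamma(0) phi_1 = gamma(1):
  phi_hat_1 = gamma(1) / gamma(0) = 1.317 / 1.9088 = 0.6900.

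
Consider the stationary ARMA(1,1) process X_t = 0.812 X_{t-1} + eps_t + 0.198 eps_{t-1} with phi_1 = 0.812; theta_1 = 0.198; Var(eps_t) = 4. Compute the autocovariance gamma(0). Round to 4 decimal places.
\gamma(0) = 15.9781

Multiply the model equation by X_{t-k} and take expectations. With theta_0 = psi_0 = 1 and psi_j the MA(infinity) weights, this gives
  gamma(k) - sum_i phi_i gamma(k-i) = c_k,
  c_k = sigma^2 * sum_{j=k..q} theta_j psi_{j-k}   (c_k = 0 for k > q),
using gamma(-m) = gamma(m).
psi-weights needed (psi_j = theta_j + sum_i phi_i psi_{j-i}):
  psi_1 = theta_1 + phi_1 = 0.198 + (0.812) = 1.01
Right-hand sides:
  c_0 = sigma^2 (1 + theta_1 psi_1) = 4 * (1 + (0.198)(1.01)) = 4 * 1.19998 = 4.79992
  c_1 = sigma^2 theta_1 = 4 * (0.198) = 0.792
  c_2 = 0
Equations for k = 0 and k = 1 (AR order 1):
  gamma(0) = phi_1 gamma(1) + c_0
  gamma(1) = phi_1 gamma(0) + c_1
Substituting the second into the first: gamma(0) (1 - phi_1^2) = c_0 + phi_1 c_1, so
  gamma(0) = (c_0 + phi_1 c_1) / (1 - phi_1^2) = (4.79992 + (0.812)(0.792)) / (1 - (0.812)^2) = 5.443024 / 0.340656 = 15.978066.
Therefore gamma(0) = 15.9781 (to 4 decimal places).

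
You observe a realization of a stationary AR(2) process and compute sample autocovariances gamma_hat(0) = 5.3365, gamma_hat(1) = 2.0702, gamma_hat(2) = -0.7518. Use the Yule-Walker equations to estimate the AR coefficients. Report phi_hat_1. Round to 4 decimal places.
\hat\phi_{1} = 0.5210

The Yule-Walker equations for an AR(p) process read, in matrix form,
  Gamma_p phi = r_p,   with   (Gamma_p)_{ij} = gamma(|i - j|),
                       (r_p)_i = gamma(i),   i,j = 1..p.
Substitute the sample gammas (Toeplitz matrix and right-hand side of size 2):
  Gamma_p = [[5.3365, 2.0702], [2.0702, 5.3365]]
  r_p     = [2.0702, -0.7518]
Written out:
  5.3365 phi_1 + 2.0702 phi_2 = 2.0702
  2.0702 phi_1 + 5.3365 phi_2 = -0.7518
Solve by Cramer's rule:
  det = gamma(0)^2 - gamma(1)^2 = (5.3365)^2 - (2.0702)^2 = 28.47823225 - 4.28572804 = 24.19250421
  phi_hat_1 = [gamma(1) gamma(0) - gamma(1) gamma(2)] / det = [(2.0702)(5.3365) - (2.0702)(-0.7518)] / 24.19250421 = 12.60399866 / 24.19250421 = 0.521
  phi_hat_2 = [gamma(0) gamma(2) - gamma(1)^2] / det = [(5.3365)(-0.7518) - (2.0702)^2] / 24.19250421 = -8.29770874 / 24.19250421 = -0.343
So phi_hat = [0.5210, -0.3430].
Therefore phi_hat_1 = 0.5210.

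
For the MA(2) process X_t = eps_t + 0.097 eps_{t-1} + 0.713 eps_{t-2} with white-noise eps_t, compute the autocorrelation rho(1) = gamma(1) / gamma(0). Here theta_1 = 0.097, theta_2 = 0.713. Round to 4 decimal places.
\rho(1) = 0.1095

For an MA(q) process with theta_0 = 1, the autocovariance is
  gamma(k) = sigma^2 * sum_{i=0..q-k} theta_i * theta_{i+k},
and rho(k) = gamma(k) / gamma(0). Sigma^2 cancels.
  numerator   = (1)*(0.097) + (0.097)*(0.713) = 0.166161.
  denominator = (1)^2 + (0.097)^2 + (0.713)^2 = 1.517778.
  rho(1) = 0.166161 / 1.517778 = 0.1095.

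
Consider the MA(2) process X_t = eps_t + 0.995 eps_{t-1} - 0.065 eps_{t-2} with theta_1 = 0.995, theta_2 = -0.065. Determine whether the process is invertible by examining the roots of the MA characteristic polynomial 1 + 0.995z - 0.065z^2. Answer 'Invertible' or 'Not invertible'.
\text{Not invertible}

The MA(q) characteristic polynomial is P(z) = 1 + 0.995z - 0.065z^2.
Invertibility requires all roots to lie outside the unit circle, i.e. |z| > 1 for every root.
Set 1 + (0.995) z + (-0.065) z^2 = 0, i.e. a z^2 + b z + c = 0 with a = -0.065, b = 0.995, c = 1.
Discriminant D = b^2 - 4ac = (0.995)^2 - 4*(-0.065)*1 = 0.990025 - (-0.26) = 1.250025.
D >= 0, so the roots are real: z = (-b +/- sqrt(D)) / (2a) = (-0.995 +/- 1.118045) / (-0.13).
  z_1 = (-0.995 + 1.118045) / (-0.13) = -0.9465,   |z_1| = 0.9465.
  z_2 = (-0.995 - 1.118045) / (-0.13) = 16.2542,   |z_2| = 16.2542.
Moduli of all roots: 0.9465, 16.2542.
All moduli strictly greater than 1? No.
Verdict: Not invertible.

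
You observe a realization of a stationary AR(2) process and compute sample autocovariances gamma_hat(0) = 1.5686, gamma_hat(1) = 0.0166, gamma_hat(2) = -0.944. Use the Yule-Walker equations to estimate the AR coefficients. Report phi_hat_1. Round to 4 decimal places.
\hat\phi_{1} = 0.0170

The Yule-Walker equations for an AR(p) process read, in matrix form,
  Gamma_p phi = r_p,   with   (Gamma_p)_{ij} = gamma(|i - j|),
                       (r_p)_i = gamma(i),   i,j = 1..p.
Substitute the sample gammas (Toeplitz matrix and right-hand side of size 2):
  Gamma_p = [[1.5686, 0.0166], [0.0166, 1.5686]]
  r_p     = [0.0166, -0.944]
Written out:
  1.5686 phi_1 + 0.0166 phi_2 = 0.0166
  0.0166 phi_1 + 1.5686 phi_2 = -0.944
Solve by Cramer's rule:
  det = gamma(0)^2 - gamma(1)^2 = (1.5686)^2 - (0.0166)^2 = 2.46050596 - 0.00027556 = 2.4602304
  phi_hat_1 = [gamma(1) gamma(0) - gamma(1) gamma(2)] / det = [(0.0166)(1.5686) - (0.0166)(-0.944)] / 2.4602304 = 0.04170916 / 2.4602304 = 0.017
  phi_hat_2 = [gamma(0) gamma(2) - gamma(1)^2] / det = [(1.5686)(-0.944) - (0.0166)^2] / 2.4602304 = -1.48103396 / 2.4602304 = -0.602
So phi_hat = [0.0170, -0.6020].
Therefore phi_hat_1 = 0.0170.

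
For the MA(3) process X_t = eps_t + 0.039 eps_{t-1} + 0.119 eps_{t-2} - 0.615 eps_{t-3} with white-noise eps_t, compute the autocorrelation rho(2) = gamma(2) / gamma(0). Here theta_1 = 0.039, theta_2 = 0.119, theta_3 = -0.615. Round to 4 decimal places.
\rho(2) = 0.0682

For an MA(q) process with theta_0 = 1, the autocovariance is
  gamma(k) = sigma^2 * sum_{i=0..q-k} theta_i * theta_{i+k},
and rho(k) = gamma(k) / gamma(0). Sigma^2 cancels.
  numerator   = (1)*(0.119) + (0.039)*(-0.615) = 0.095015.
  denominator = (1)^2 + (0.039)^2 + (0.119)^2 + (-0.615)^2 = 1.393907.
  rho(2) = 0.095015 / 1.393907 = 0.0682.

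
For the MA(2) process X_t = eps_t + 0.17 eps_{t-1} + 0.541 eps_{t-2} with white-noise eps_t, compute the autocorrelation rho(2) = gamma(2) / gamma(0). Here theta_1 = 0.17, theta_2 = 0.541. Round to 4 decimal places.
\rho(2) = 0.4094

For an MA(q) process with theta_0 = 1, the autocovariance is
  gamma(k) = sigma^2 * sum_{i=0..q-k} theta_i * theta_{i+k},
and rho(k) = gamma(k) / gamma(0). Sigma^2 cancels.
  numerator   = (1)*(0.541) = 0.541.
  denominator = (1)^2 + (0.17)^2 + (0.541)^2 = 1.321581.
  rho(2) = 0.541 / 1.321581 = 0.4094.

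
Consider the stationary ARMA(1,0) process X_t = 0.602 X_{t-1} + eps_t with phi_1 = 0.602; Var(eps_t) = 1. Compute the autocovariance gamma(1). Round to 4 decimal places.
\gamma(1) = 0.9442

Multiply the model equation by X_{t-k} and take expectations. With theta_0 = psi_0 = 1 and psi_j the MA(infinity) weights, this gives
  gamma(k) - sum_i phi_i gamma(k-i) = c_k,
  c_k = sigma^2 * sum_{j=k..q} theta_j psi_{j-k}   (c_k = 0 for k > q),
using gamma(-m) = gamma(m).
Pure AR (q = 0): c_0 = sigma^2 = 1, c_k = 0 for k >= 1.
Equations for k = 0 and k = 1 (AR order 1):
  gamma(0) = phi_1 gamma(1) + c_0
  gamma(1) = phi_1 gamma(0) + c_1
Substituting the second into the first: gamma(0) (1 - phi_1^2) = c_0 + phi_1 c_1, so
  gamma(0) = c_0 / (1 - phi_1^2) = 1 / (1 - (0.602)^2) = 1 / 0.637596 = 1.568391.
  gamma(1) = phi_1 gamma(0) = (0.602)(1.568391) = 0.944172.
Therefore gamma(1) = 0.9442 (to 4 decimal places).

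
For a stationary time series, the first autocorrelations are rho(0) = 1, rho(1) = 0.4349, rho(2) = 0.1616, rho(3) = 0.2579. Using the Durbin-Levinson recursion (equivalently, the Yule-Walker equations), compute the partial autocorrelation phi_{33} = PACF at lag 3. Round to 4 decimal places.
\phi_{33} = 0.2469

The PACF at lag k is phi_{kk}, the last component of the solution
to the Yule-Walker system G_k phi = r_k where
  (G_k)_{ij} = rho(|i - j|), (r_k)_i = rho(i), i,j = 1..k.
Equivalently, Durbin-Levinson gives phi_{kk} iteratively:
  phi_{11} = rho(1)
  phi_{kk} = [rho(k) - sum_{j=1..k-1} phi_{k-1,j} rho(k-j)]
            / [1 - sum_{j=1..k-1} phi_{k-1,j} rho(j)],
  phi_{k,j} = phi_{k-1,j} - phi_{kk} phi_{k-1,k-j},  j = 1..k-1.
Step k = 1:
  phi_11 = rho(1) = 0.4349.
Step k = 2:
  phi_22 = [rho(2) - phi_11 rho(1)] / [1 - phi_11 rho(1)] = [0.1616 - (0.4349)(0.4349)] / [1 - (0.4349)(0.4349)]
         = -0.02753801 / 0.81086199 = -0.033961.
  Update: phi_21 = phi_11 - phi_22 phi_11 = 0.4349 - (-0.033961)(0.4349) = 0.44967.
Step k = 3:
  phi_33 = [rho(3) - phi_21 rho(2) - phi_22 rho(1)] / [1 - phi_21 rho(1) - phi_22 rho(2)]
    numerator   = 0.2579 - (0.44967)(0.1616) - (-0.033961)(0.4349) = 0.20000317
    denominator = 1 - (0.44967)(0.4349) - (-0.033961)(0.1616) = 0.80992676
  phi_33 = 0.20000317 / 0.80992676 = 0.2469.
Therefore phi_{33} = 0.2469.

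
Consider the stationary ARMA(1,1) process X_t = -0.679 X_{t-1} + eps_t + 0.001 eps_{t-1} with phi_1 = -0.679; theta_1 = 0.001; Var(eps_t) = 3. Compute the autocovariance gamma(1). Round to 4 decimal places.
\gamma(1) = -3.7714

Multiply the model equation by X_{t-k} and take expectations. With theta_0 = psi_0 = 1 and psi_j the MA(infinity) weights, this gives
  gamma(k) - sum_i phi_i gamma(k-i) = c_k,
  c_k = sigma^2 * sum_{j=k..q} theta_j psi_{j-k}   (c_k = 0 for k > q),
using gamma(-m) = gamma(m).
psi-weights needed (psi_j = theta_j + sum_i phi_i psi_{j-i}):
  psi_1 = theta_1 + phi_1 = 0.001 + (-0.679) = -0.678
Right-hand sides:
  c_0 = sigma^2 (1 + theta_1 psi_1) = 3 * (1 + (0.001)(-0.678)) = 3 * 0.999322 = 2.997966
  c_1 = sigma^2 theta_1 = 3 * (0.001) = 0.003
  c_2 = 0
Equations for k = 0 and k = 1 (AR order 1):
  gamma(0) = phi_1 gamma(1) + c_0
  gamma(1) = phi_1 gamma(0) + c_1
Substituting the second into the first: gamma(0) (1 - phi_1^2) = c_0 + phi_1 c_1, so
  gamma(0) = (c_0 + phi_1 c_1) / (1 - phi_1^2) = (2.997966 + (-0.679)(0.003)) / (1 - (-0.679)^2) = 2.995929 / 0.538959 = 5.558733.
  gamma(1) = phi_1 gamma(0) + c_1 = (-0.679)(5.558733) + (0.003) = -3.771379.
Therefore gamma(1) = -3.7714 (to 4 decimal places).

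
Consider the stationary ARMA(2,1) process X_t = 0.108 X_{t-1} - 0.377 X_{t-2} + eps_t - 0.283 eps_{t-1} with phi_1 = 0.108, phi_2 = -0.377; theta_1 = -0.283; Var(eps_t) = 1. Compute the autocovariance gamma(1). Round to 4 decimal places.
\gamma(1) = -0.1102

Multiply the model equation by X_{t-k} and take expectations. With theta_0 = psi_0 = 1 and psi_j the MA(infinity) weights, this gives
  gamma(k) - sum_i phi_i gamma(k-i) = c_k,
  c_k = sigma^2 * sum_{j=k..q} theta_j psi_{j-k}   (c_k = 0 for k > q),
using gamma(-m) = gamma(m).
psi-weights needed (psi_j = theta_j + sum_i phi_i psi_{j-i}):
  psi_1 = theta_1 + phi_1 = -0.283 + (0.108) = -0.175
Right-hand sides:
  c_0 = sigma^2 (1 + theta_1 psi_1) = 1 * (1 + (-0.283)(-0.175)) = 1 * 1.049525 = 1.049525
  c_1 = sigma^2 theta_1 = 1 * (-0.283) = -0.283
  c_2 = 0
Equations for k = 0, 1, 2 (AR order 2, c_2 = 0):
  (E0) gamma(0) = phi_1 gamma(1) + phi_2 gamma(2) + c_0
  (E1) gamma(1) = phi_1 gamma(0) + phi_2 gamma(1) + c_1
  (E2) gamma(2) = phi_1 gamma(1) + phi_2 gamma(0)
From (E1): gamma(1) = A gamma(0) + B with
  A = phi_1 / (1 - phi_2) = 0.108 / 1.377 = 0.078431,   B = c_1 / (1 - phi_2) = -0.283 / 1.377 = -0.205519.
Insert (E2) into (E0): gamma(0) (1 - phi_2^2) = phi_1 (1 + phi_2) gamma(1) + c_0.
  phi_1 (1 + phi_2) = (0.108)(0.623) = 0.067284,   1 - phi_2^2 = 0.857871.
Replace gamma(1) by A gamma(0) + B and collect gamma(0):
  gamma(0) [0.857871 - (0.067284)(0.078431)] = (0.067284)(-0.205519) + 1.049525
  gamma(0) * 0.852594 = 1.035697
  gamma(0) = 1.035697 / 0.852594 = 1.21476.
  gamma(1) = A gamma(0) + B = (0.078431)(1.21476) + (-0.205519) = -0.110244.
Therefore gamma(1) = -0.1102 (to 4 decimal places).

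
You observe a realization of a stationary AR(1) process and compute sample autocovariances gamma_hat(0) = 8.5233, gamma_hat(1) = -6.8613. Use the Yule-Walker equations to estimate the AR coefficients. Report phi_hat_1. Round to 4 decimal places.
\hat\phi_{1} = -0.8050

The Yule-Walker equations for an AR(p) process read, in matrix form,
  Gamma_p phi = r_p,   with   (Gamma_p)_{ij} = gamma(|i - j|),
                       (r_p)_i = gamma(i),   i,j = 1..p.
Substitute the sample gammas (Toeplitz matrix and right-hand side of size 1):
  Gamma_p = [[8.5233]]
  r_p     = [-6.8613]
With p = 1 this is the single equation gamma(0) phi_1 = gamma(1):
  phi_hat_1 = gamma(1) / gamma(0) = -6.8613 / 8.5233 = -0.8050.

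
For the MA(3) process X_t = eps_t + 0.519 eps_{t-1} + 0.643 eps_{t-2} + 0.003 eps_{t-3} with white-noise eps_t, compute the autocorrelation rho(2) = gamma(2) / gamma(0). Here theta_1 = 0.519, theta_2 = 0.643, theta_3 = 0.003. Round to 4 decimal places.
\rho(2) = 0.3830

For an MA(q) process with theta_0 = 1, the autocovariance is
  gamma(k) = sigma^2 * sum_{i=0..q-k} theta_i * theta_{i+k},
and rho(k) = gamma(k) / gamma(0). Sigma^2 cancels.
  numerator   = (1)*(0.643) + (0.519)*(0.003) = 0.644557.
  denominator = (1)^2 + (0.519)^2 + (0.643)^2 + (0.003)^2 = 1.682819.
  rho(2) = 0.644557 / 1.682819 = 0.3830.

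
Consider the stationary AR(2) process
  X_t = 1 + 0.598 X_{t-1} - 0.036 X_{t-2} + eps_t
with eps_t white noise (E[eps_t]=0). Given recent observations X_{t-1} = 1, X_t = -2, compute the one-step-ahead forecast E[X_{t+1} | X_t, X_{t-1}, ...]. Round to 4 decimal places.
E[X_{t+1} \mid \mathcal F_t] = -0.2320

For an AR(p) model X_t = c + sum_i phi_i X_{t-i} + eps_t, the
one-step-ahead conditional mean is
  E[X_{t+1} | X_t, ...] = c + sum_i phi_i X_{t+1-i}.
Substitute known values:
  E[X_{t+1} | ...] = 1 + (0.598) * (-2) + (-0.036) * (1)
                   = -0.2320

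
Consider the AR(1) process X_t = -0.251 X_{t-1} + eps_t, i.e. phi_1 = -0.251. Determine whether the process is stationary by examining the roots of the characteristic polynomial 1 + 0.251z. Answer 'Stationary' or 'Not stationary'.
\text{Stationary}

The AR(p) characteristic polynomial is P(z) = 1 + 0.251z.
Stationarity requires all roots to lie outside the unit circle, i.e. |z| > 1 for every root.
This is linear in z: 1 + (0.251) z = 0  =>  z = -1/(0.251) = -3.984064,  |z| = 3.984064.
Moduli of all roots: 3.9841.
All moduli strictly greater than 1? Yes.
Verdict: Stationary.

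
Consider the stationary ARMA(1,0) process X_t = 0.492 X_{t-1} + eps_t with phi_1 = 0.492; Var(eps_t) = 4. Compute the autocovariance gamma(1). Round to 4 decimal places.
\gamma(1) = 2.5965

Multiply the model equation by X_{t-k} and take expectations. With theta_0 = psi_0 = 1 and psi_j the MA(infinity) weights, this gives
  gamma(k) - sum_i phi_i gamma(k-i) = c_k,
  c_k = sigma^2 * sum_{j=k..q} theta_j psi_{j-k}   (c_k = 0 for k > q),
using gamma(-m) = gamma(m).
Pure AR (q = 0): c_0 = sigma^2 = 4, c_k = 0 for k >= 1.
Equations for k = 0 and k = 1 (AR order 1):
  gamma(0) = phi_1 gamma(1) + c_0
  gamma(1) = phi_1 gamma(0) + c_1
Substituting the second into the first: gamma(0) (1 - phi_1^2) = c_0 + phi_1 c_1, so
  gamma(0) = c_0 / (1 - phi_1^2) = 4 / (1 - (0.492)^2) = 4 / 0.757936 = 5.27749.
  gamma(1) = phi_1 gamma(0) = (0.492)(5.27749) = 2.596525.
Therefore gamma(1) = 2.5965 (to 4 decimal places).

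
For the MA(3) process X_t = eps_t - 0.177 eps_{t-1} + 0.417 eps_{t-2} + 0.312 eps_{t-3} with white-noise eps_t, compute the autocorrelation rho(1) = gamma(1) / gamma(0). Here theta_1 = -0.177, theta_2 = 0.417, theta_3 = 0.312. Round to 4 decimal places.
\rho(1) = -0.0927

For an MA(q) process with theta_0 = 1, the autocovariance is
  gamma(k) = sigma^2 * sum_{i=0..q-k} theta_i * theta_{i+k},
and rho(k) = gamma(k) / gamma(0). Sigma^2 cancels.
  numerator   = (1)*(-0.177) + (-0.177)*(0.417) + (0.417)*(0.312) = -0.120705.
  denominator = (1)^2 + (-0.177)^2 + (0.417)^2 + (0.312)^2 = 1.302562.
  rho(1) = -0.120705 / 1.302562 = -0.0927.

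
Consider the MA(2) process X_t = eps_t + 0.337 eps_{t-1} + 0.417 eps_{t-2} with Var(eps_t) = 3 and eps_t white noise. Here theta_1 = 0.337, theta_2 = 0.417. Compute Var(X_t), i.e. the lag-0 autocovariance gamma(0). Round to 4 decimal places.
\gamma(0) = 3.8624

For an MA(q) process X_t = eps_t + sum_i theta_i eps_{t-i} with
Var(eps_t) = sigma^2, the variance is
  gamma(0) = sigma^2 * (1 + sum_i theta_i^2).
  sum_i theta_i^2 = (0.337)^2 + (0.417)^2 = 0.113569 + 0.173889 = 0.287458.
  gamma(0) = 3 * (1 + 0.287458) = 3 * 1.287458 = 3.862374, which rounds to 3.8624.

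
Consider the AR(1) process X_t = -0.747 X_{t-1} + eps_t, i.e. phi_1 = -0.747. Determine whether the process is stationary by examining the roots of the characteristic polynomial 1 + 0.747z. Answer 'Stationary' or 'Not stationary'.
\text{Stationary}

The AR(p) characteristic polynomial is P(z) = 1 + 0.747z.
Stationarity requires all roots to lie outside the unit circle, i.e. |z| > 1 for every root.
This is linear in z: 1 + (0.747) z = 0  =>  z = -1/(0.747) = -1.338688,  |z| = 1.338688.
Moduli of all roots: 1.3387.
All moduli strictly greater than 1? Yes.
Verdict: Stationary.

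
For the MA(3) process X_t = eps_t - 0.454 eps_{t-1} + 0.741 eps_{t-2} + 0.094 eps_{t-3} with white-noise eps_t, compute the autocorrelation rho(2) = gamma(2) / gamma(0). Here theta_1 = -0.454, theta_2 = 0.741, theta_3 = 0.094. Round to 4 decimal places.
\rho(2) = 0.3959

For an MA(q) process with theta_0 = 1, the autocovariance is
  gamma(k) = sigma^2 * sum_{i=0..q-k} theta_i * theta_{i+k},
and rho(k) = gamma(k) / gamma(0). Sigma^2 cancels.
  numerator   = (1)*(0.741) + (-0.454)*(0.094) = 0.698324.
  denominator = (1)^2 + (-0.454)^2 + (0.741)^2 + (0.094)^2 = 1.764033.
  rho(2) = 0.698324 / 1.764033 = 0.3959.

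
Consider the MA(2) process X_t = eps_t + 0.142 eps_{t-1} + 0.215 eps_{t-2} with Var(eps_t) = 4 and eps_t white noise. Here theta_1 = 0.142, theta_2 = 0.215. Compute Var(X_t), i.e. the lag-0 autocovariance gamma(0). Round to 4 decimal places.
\gamma(0) = 4.2656

For an MA(q) process X_t = eps_t + sum_i theta_i eps_{t-i} with
Var(eps_t) = sigma^2, the variance is
  gamma(0) = sigma^2 * (1 + sum_i theta_i^2).
  sum_i theta_i^2 = (0.142)^2 + (0.215)^2 = 0.020164 + 0.046225 = 0.066389.
  gamma(0) = 4 * (1 + 0.066389) = 4 * 1.066389 = 4.265556, which rounds to 4.2656.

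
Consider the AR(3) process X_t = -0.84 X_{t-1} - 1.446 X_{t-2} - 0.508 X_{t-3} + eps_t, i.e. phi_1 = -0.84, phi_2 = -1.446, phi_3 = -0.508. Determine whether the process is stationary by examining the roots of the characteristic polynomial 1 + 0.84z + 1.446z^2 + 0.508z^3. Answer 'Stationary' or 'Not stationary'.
\text{Not stationary}

The AR(p) characteristic polynomial is P(z) = 1 + 0.84z + 1.446z^2 + 0.508z^3.
Stationarity requires all roots to lie outside the unit circle, i.e. |z| > 1 for every root.
Degree 3: look for a simple real root z0 first, then factor out (1 - z/z0) and solve the remaining quadratic.
Testing z0 = -2.5: P(-2.5) = 1 + (0.84)(-2.5) + (1.446)(-2.5)^2 + (0.508)(-2.5)^3
  = 1 + (-2.1) + (9.0375) + (-7.9375) = 0.  So z_0 = -2.5 is a root, |z_0| = 2.5.
Divide out the factor (1 + 0.4 z) = (1 - z/z0) (since 1/z0 = -0.4):
  P(z) = (1 + 0.4 z)(1 + (0.44) z + (1.27) z^2)
  [check: z-coef 0.44 - (-0.4) = 0.84; z^2-coef 1.27 - (-0.4)(0.44) = 1.446; z^3-coef -(-0.4)(1.27) = 0.508.]
Remaining roots from the quadratic factor 1 + (0.44) z + (1.27) z^2:
  Set 1 + (0.44) z + (1.27) z^2 = 0, i.e. a z^2 + b z + c = 0 with a = 1.27, b = 0.44, c = 1.
  Discriminant D = b^2 - 4ac = (0.44)^2 - 4*(1.27)*1 = 0.1936 - (5.08) = -4.8864.
  D < 0, so the roots are the complex-conjugate pair z = (-b +/- i sqrt(-D)) / (2a) = -0.1732 +/- 0.8703i.
  For a conjugate pair |z|^2 = z * conj(z) = (product of roots) = c/a = 1/(1.27) = 0.787402, so |z| = sqrt(0.787402) = 0.8874 for both roots.
Moduli of all roots: 2.5000, 0.8874, 0.8874.
All moduli strictly greater than 1? No.
Verdict: Not stationary.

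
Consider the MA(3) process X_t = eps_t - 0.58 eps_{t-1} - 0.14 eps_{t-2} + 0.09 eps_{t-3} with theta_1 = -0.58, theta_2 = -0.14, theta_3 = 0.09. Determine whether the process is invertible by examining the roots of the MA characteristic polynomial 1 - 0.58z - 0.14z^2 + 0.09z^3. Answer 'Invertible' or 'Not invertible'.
\text{Invertible}

The MA(q) characteristic polynomial is P(z) = 1 - 0.58z - 0.14z^2 + 0.09z^3.
Invertibility requires all roots to lie outside the unit circle, i.e. |z| > 1 for every root.
Degree 3: look for a simple real root z0 first, then factor out (1 - z/z0) and solve the remaining quadratic.
Testing z0 = 2: P(2) = 1 + (-0.58)(2) + (-0.14)(2)^2 + (0.09)(2)^3
  = 1 + (-1.16) + (-0.56) + (0.72) = 0.  So z_0 = 2 is a root, |z_0| = 2.
Divide out the factor (1 - 0.5 z) = (1 - z/z0) (since 1/z0 = 0.5):
  P(z) = (1 - 0.5 z)(1 + (-0.08) z + (-0.18) z^2)
  [check: z-coef -0.08 - (0.5) = -0.58; z^2-coef -0.18 - (0.5)(-0.08) = -0.14; z^3-coef -(0.5)(-0.18) = 0.09.]
Remaining roots from the quadratic factor 1 + (-0.08) z + (-0.18) z^2:
  Set 1 + (-0.08) z + (-0.18) z^2 = 0, i.e. a z^2 + b z + c = 0 with a = -0.18, b = -0.08, c = 1.
  Discriminant D = b^2 - 4ac = (-0.08)^2 - 4*(-0.18)*1 = 0.0064 - (-0.72) = 0.7264.
  D >= 0, so the roots are real: z = (-b +/- sqrt(D)) / (2a) = (0.08 +/- 0.852291) / (-0.36).
    z_1 = (0.08 + 0.852291) / (-0.36) = -2.5897,   |z_1| = 2.5897.
    z_2 = (0.08 - 0.852291) / (-0.36) = 2.1453,   |z_2| = 2.1453.
Moduli of all roots: 2.0000, 2.5897, 2.1453.
All moduli strictly greater than 1? Yes.
Verdict: Invertible.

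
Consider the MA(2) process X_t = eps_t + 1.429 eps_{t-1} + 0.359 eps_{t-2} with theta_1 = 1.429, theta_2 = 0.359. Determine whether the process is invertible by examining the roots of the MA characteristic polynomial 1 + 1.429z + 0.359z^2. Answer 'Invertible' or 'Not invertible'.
\text{Not invertible}

The MA(q) characteristic polynomial is P(z) = 1 + 1.429z + 0.359z^2.
Invertibility requires all roots to lie outside the unit circle, i.e. |z| > 1 for every root.
Set 1 + (1.429) z + (0.359) z^2 = 0, i.e. a z^2 + b z + c = 0 with a = 0.359, b = 1.429, c = 1.
Discriminant D = b^2 - 4ac = (1.429)^2 - 4*(0.359)*1 = 2.042041 - (1.436) = 0.606041.
D >= 0, so the roots are real: z = (-b +/- sqrt(D)) / (2a) = (-1.429 +/- 0.778486) / (0.718).
  z_1 = (-1.429 + 0.778486) / (0.718) = -0.906,   |z_1| = 0.906.
  z_2 = (-1.429 - 0.778486) / (0.718) = -3.0745,   |z_2| = 3.0745.
Moduli of all roots: 0.9060, 3.0745.
All moduli strictly greater than 1? No.
Verdict: Not invertible.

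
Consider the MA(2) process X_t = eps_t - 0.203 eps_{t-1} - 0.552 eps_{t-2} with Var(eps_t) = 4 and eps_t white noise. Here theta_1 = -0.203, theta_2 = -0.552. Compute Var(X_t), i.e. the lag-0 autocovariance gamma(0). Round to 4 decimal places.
\gamma(0) = 5.3837

For an MA(q) process X_t = eps_t + sum_i theta_i eps_{t-i} with
Var(eps_t) = sigma^2, the variance is
  gamma(0) = sigma^2 * (1 + sum_i theta_i^2).
  sum_i theta_i^2 = (-0.203)^2 + (-0.552)^2 = 0.041209 + 0.304704 = 0.345913.
  gamma(0) = 4 * (1 + 0.345913) = 4 * 1.345913 = 5.383652, which rounds to 5.3837.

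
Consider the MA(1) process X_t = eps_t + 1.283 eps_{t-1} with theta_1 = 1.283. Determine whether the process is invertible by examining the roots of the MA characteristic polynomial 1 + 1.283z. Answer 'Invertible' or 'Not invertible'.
\text{Not invertible}

The MA(q) characteristic polynomial is P(z) = 1 + 1.283z.
Invertibility requires all roots to lie outside the unit circle, i.e. |z| > 1 for every root.
This is linear in z: 1 + (1.283) z = 0  =>  z = -1/(1.283) = -0.779423,  |z| = 0.779423.
Moduli of all roots: 0.7794.
All moduli strictly greater than 1? No.
Verdict: Not invertible.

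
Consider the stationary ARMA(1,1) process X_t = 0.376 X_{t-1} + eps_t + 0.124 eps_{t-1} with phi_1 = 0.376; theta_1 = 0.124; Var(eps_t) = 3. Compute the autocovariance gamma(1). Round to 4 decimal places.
\gamma(1) = 1.8284

Multiply the model equation by X_{t-k} and take expectations. With theta_0 = psi_0 = 1 and psi_j the MA(infinity) weights, this gives
  gamma(k) - sum_i phi_i gamma(k-i) = c_k,
  c_k = sigma^2 * sum_{j=k..q} theta_j psi_{j-k}   (c_k = 0 for k > q),
using gamma(-m) = gamma(m).
psi-weights needed (psi_j = theta_j + sum_i phi_i psi_{j-i}):
  psi_1 = theta_1 + phi_1 = 0.124 + (0.376) = 0.5
Right-hand sides:
  c_0 = sigma^2 (1 + theta_1 psi_1) = 3 * (1 + (0.124)(0.5)) = 3 * 1.062 = 3.186
  c_1 = sigma^2 theta_1 = 3 * (0.124) = 0.372
  c_2 = 0
Equations for k = 0 and k = 1 (AR order 1):
  gamma(0) = phi_1 gamma(1) + c_0
  gamma(1) = phi_1 gamma(0) + c_1
Substituting the second into the first: gamma(0) (1 - phi_1^2) = c_0 + phi_1 c_1, so
  gamma(0) = (c_0 + phi_1 c_1) / (1 - phi_1^2) = (3.186 + (0.376)(0.372)) / (1 - (0.376)^2) = 3.325872 / 0.858624 = 3.873491.
  gamma(1) = phi_1 gamma(0) + c_1 = (0.376)(3.873491) + (0.372) = 1.828432.
Therefore gamma(1) = 1.8284 (to 4 decimal places).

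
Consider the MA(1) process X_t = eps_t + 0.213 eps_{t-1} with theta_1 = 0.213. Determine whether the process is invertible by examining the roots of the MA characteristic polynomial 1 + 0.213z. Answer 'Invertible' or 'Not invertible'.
\text{Invertible}

The MA(q) characteristic polynomial is P(z) = 1 + 0.213z.
Invertibility requires all roots to lie outside the unit circle, i.e. |z| > 1 for every root.
This is linear in z: 1 + (0.213) z = 0  =>  z = -1/(0.213) = -4.694836,  |z| = 4.694836.
Moduli of all roots: 4.6948.
All moduli strictly greater than 1? Yes.
Verdict: Invertible.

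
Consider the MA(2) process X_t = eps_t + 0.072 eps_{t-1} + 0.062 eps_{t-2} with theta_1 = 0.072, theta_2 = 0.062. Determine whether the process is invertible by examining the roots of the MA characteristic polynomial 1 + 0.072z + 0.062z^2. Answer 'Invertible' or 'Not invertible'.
\text{Invertible}

The MA(q) characteristic polynomial is P(z) = 1 + 0.072z + 0.062z^2.
Invertibility requires all roots to lie outside the unit circle, i.e. |z| > 1 for every root.
Set 1 + (0.072) z + (0.062) z^2 = 0, i.e. a z^2 + b z + c = 0 with a = 0.062, b = 0.072, c = 1.
Discriminant D = b^2 - 4ac = (0.072)^2 - 4*(0.062)*1 = 0.005184 - (0.248) = -0.242816.
D < 0, so the roots are the complex-conjugate pair z = (-b +/- i sqrt(-D)) / (2a) = -0.5806 +/- 3.9739i.
For a conjugate pair |z|^2 = z * conj(z) = (product of roots) = c/a = 1/(0.062) = 16.129032, so |z| = sqrt(16.129032) = 4.0161 for both roots.
Moduli of all roots: 4.0161, 4.0161.
All moduli strictly greater than 1? Yes.
Verdict: Invertible.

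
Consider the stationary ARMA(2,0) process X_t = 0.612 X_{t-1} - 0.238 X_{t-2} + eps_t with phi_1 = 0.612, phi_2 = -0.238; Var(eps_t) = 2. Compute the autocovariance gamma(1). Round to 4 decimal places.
\gamma(1) = 1.3870

Multiply the model equation by X_{t-k} and take expectations. With theta_0 = psi_0 = 1 and psi_j the MA(infinity) weights, this gives
  gamma(k) - sum_i phi_i gamma(k-i) = c_k,
  c_k = sigma^2 * sum_{j=k..q} theta_j psi_{j-k}   (c_k = 0 for k > q),
using gamma(-m) = gamma(m).
Pure AR (q = 0): c_0 = sigma^2 = 2, c_k = 0 for k >= 1.
Equations for k = 0, 1, 2 (AR order 2, c_2 = 0):
  (E0) gamma(0) = phi_1 gamma(1) + phi_2 gamma(2) + c_0
  (E1) gamma(1) = phi_1 gamma(0) + phi_2 gamma(1) + c_1
  (E2) gamma(2) = phi_1 gamma(1) + phi_2 gamma(0)
From (E1): gamma(1) = A gamma(0) + B with
  A = phi_1 / (1 - phi_2) = 0.612 / 1.238 = 0.494346,   B = c_1 / (1 - phi_2) = 0 / 1.238 = 0.
Insert (E2) into (E0): gamma(0) (1 - phi_2^2) = phi_1 (1 + phi_2) gamma(1) + c_0.
  phi_1 (1 + phi_2) = (0.612)(0.762) = 0.466344,   1 - phi_2^2 = 0.943356.
Replace gamma(1) by A gamma(0) + B and collect gamma(0):
  gamma(0) [0.943356 - (0.466344)(0.494346)] = c_0 = 2
  gamma(0) * 0.712821 = 2
  gamma(0) = 2 / 0.712821 = 2.805754.
  gamma(1) = A gamma(0) = (0.494346)(2.805754) = 1.387013.
Therefore gamma(1) = 1.3870 (to 4 decimal places).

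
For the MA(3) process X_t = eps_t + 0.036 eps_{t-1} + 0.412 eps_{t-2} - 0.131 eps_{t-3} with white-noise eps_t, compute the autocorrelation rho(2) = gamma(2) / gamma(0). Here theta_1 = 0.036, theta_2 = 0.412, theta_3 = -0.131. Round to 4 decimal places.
\rho(2) = 0.3428

For an MA(q) process with theta_0 = 1, the autocovariance is
  gamma(k) = sigma^2 * sum_{i=0..q-k} theta_i * theta_{i+k},
and rho(k) = gamma(k) / gamma(0). Sigma^2 cancels.
  numerator   = (1)*(0.412) + (0.036)*(-0.131) = 0.407284.
  denominator = (1)^2 + (0.036)^2 + (0.412)^2 + (-0.131)^2 = 1.188201.
  rho(2) = 0.407284 / 1.188201 = 0.3428.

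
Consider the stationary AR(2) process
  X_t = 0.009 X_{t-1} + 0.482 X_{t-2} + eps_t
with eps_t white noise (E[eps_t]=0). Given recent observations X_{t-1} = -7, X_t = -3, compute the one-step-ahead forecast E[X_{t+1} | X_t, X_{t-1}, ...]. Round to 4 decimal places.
E[X_{t+1} \mid \mathcal F_t] = -3.4010

For an AR(p) model X_t = c + sum_i phi_i X_{t-i} + eps_t, the
one-step-ahead conditional mean is
  E[X_{t+1} | X_t, ...] = c + sum_i phi_i X_{t+1-i}.
Substitute known values:
  E[X_{t+1} | ...] = (0.009) * (-3) + (0.482) * (-7)
                   = -3.4010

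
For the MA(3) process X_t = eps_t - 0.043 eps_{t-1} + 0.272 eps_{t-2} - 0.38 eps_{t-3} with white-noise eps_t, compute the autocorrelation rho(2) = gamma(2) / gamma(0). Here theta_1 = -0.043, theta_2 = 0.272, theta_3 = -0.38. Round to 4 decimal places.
\rho(2) = 0.2363

For an MA(q) process with theta_0 = 1, the autocovariance is
  gamma(k) = sigma^2 * sum_{i=0..q-k} theta_i * theta_{i+k},
and rho(k) = gamma(k) / gamma(0). Sigma^2 cancels.
  numerator   = (1)*(0.272) + (-0.043)*(-0.38) = 0.28834.
  denominator = (1)^2 + (-0.043)^2 + (0.272)^2 + (-0.38)^2 = 1.220233.
  rho(2) = 0.28834 / 1.220233 = 0.2363.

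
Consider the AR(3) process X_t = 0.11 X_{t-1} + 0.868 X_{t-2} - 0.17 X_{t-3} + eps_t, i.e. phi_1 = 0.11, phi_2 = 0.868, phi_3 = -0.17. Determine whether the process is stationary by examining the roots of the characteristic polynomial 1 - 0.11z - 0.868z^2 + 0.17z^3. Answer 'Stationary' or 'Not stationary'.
\text{Stationary}

The AR(p) characteristic polynomial is P(z) = 1 - 0.11z - 0.868z^2 + 0.17z^3.
Stationarity requires all roots to lie outside the unit circle, i.e. |z| > 1 for every root.
Degree 3: look for a simple real root z0 first, then factor out (1 - z/z0) and solve the remaining quadratic.
Testing z0 = 5: P(5) = 1 + (-0.11)(5) + (-0.868)(5)^2 + (0.17)(5)^3
  = 1 + (-0.55) + (-21.7) + (21.25) = 0.  So z_0 = 5 is a root, |z_0| = 5.
Divide out the factor (1 - 0.2 z) = (1 - z/z0) (since 1/z0 = 0.2):
  P(z) = (1 - 0.2 z)(1 + (0.09) z + (-0.85) z^2)
  [check: z-coef 0.09 - (0.2) = -0.11; z^2-coef -0.85 - (0.2)(0.09) = -0.868; z^3-coef -(0.2)(-0.85) = 0.17.]
Remaining roots from the quadratic factor 1 + (0.09) z + (-0.85) z^2:
  Set 1 + (0.09) z + (-0.85) z^2 = 0, i.e. a z^2 + b z + c = 0 with a = -0.85, b = 0.09, c = 1.
  Discriminant D = b^2 - 4ac = (0.09)^2 - 4*(-0.85)*1 = 0.0081 - (-3.4) = 3.4081.
  D >= 0, so the roots are real: z = (-b +/- sqrt(D)) / (2a) = (-0.09 +/- 1.846104) / (-1.7).
    z_1 = (-0.09 + 1.846104) / (-1.7) = -1.033,   |z_1| = 1.033.
    z_2 = (-0.09 - 1.846104) / (-1.7) = 1.1389,   |z_2| = 1.1389.
Moduli of all roots: 5.0000, 1.0330, 1.1389.
All moduli strictly greater than 1? Yes.
Verdict: Stationary.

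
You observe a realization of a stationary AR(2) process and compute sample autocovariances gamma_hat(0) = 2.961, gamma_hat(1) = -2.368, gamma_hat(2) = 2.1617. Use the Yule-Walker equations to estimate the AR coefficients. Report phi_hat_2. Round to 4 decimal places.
\hat\phi_{2} = 0.2511

The Yule-Walker equations for an AR(p) process read, in matrix form,
  Gamma_p phi = r_p,   with   (Gamma_p)_{ij} = gamma(|i - j|),
                       (r_p)_i = gamma(i),   i,j = 1..p.
Substitute the sample gammas (Toeplitz matrix and right-hand side of size 2):
  Gamma_p = [[2.961, -2.368], [-2.368, 2.961]]
  r_p     = [-2.368, 2.1617]
Written out:
  2.961 phi_1 - 2.368 phi_2 = -2.368
  -2.368 phi_1 + 2.961 phi_2 = 2.1617
Solve by Cramer's rule:
  det = gamma(0)^2 - gamma(1)^2 = (2.961)^2 - (-2.368)^2 = 8.767521 - 5.607424 = 3.160097
  phi_hat_1 = [gamma(1) gamma(0) - gamma(1) gamma(2)] / det = [(-2.368)(2.961) - (-2.368)(2.1617)] / 3.160097 = -1.8927424 / 3.160097 = -0.599
  phi_hat_2 = [gamma(0) gamma(2) - gamma(1)^2] / det = [(2.961)(2.1617) - (-2.368)^2] / 3.160097 = 0.7933697 / 3.160097 = 0.2511
So phi_hat = [-0.5990, 0.2511].
Therefore phi_hat_2 = 0.2511.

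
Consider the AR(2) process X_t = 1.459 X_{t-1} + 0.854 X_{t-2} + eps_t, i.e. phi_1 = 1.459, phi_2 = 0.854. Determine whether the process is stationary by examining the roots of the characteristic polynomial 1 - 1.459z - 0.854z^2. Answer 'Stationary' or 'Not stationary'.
\text{Not stationary}

The AR(p) characteristic polynomial is P(z) = 1 - 1.459z - 0.854z^2.
Stationarity requires all roots to lie outside the unit circle, i.e. |z| > 1 for every root.
Set 1 + (-1.459) z + (-0.854) z^2 = 0, i.e. a z^2 + b z + c = 0 with a = -0.854, b = -1.459, c = 1.
Discriminant D = b^2 - 4ac = (-1.459)^2 - 4*(-0.854)*1 = 2.128681 - (-3.416) = 5.544681.
D >= 0, so the roots are real: z = (-b +/- sqrt(D)) / (2a) = (1.459 +/- 2.354715) / (-1.708).
  z_1 = (1.459 + 2.354715) / (-1.708) = -2.2329,   |z_1| = 2.2329.
  z_2 = (1.459 - 2.354715) / (-1.708) = 0.5244,   |z_2| = 0.5244.
Moduli of all roots: 2.2329, 0.5244.
All moduli strictly greater than 1? No.
Verdict: Not stationary.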